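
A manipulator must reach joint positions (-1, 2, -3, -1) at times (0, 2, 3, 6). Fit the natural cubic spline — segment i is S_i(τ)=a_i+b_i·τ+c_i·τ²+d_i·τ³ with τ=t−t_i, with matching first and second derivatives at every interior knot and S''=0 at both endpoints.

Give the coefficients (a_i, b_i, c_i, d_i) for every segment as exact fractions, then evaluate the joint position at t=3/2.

  seg 0: a=-1 b=1115/282 c=0 d=-173/282
  seg 1: a=2 b=-961/282 c=-173/47 d=589/282
  seg 2: a=-3 b=-635/141 c=243/94 d=-27/94
S(3/2) = 2151/752

Δ: Δ0=3/2, Δ1=-5, Δ2=2/3
row 1: diag=6, rhs=-39; c'=1/6, d'=-13/2
row 2: denom=8−1·1/6=47/6; d'=(34−1·-13/2)/(47/6)=243/47
back: M2=243/47
back: M1=-13/2−1/6·243/47=-346/47
M: M0=0, M1=-346/47, M2=243/47, M3=0
seg 0: a=-1, c=M0/2=0, d=(M1−M0)/(6·2)=-173/282, b=Δ0−h0·(2M0+M1)/6=1115/282
seg 1: a=2, c=M1/2=-173/47, d=(M2−M1)/(6·1)=589/282, b=Δ1−h1·(2M1+M2)/6=-961/282
seg 2: a=-3, c=M2/2=243/94, d=(M3−M2)/(6·3)=-27/94, b=Δ2−h2·(2M2+M3)/6=-635/141
t_q=3/2 → seg 0, τ=3/2; S=-1+1115/282·τ+0·τ²+-173/282·τ³=2151/752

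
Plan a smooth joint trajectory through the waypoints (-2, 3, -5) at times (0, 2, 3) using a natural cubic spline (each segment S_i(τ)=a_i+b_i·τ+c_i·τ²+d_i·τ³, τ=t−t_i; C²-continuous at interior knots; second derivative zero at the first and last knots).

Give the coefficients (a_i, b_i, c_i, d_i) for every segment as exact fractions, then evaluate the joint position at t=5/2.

  seg 0: a=-2 b=6 c=0 d=-7/8
  seg 1: a=3 b=-9/2 c=-21/4 d=7/4
S(5/2) = -11/32

Δ: Δ0=5/2, Δ1=-8
row 1: diag=6, rhs=-63; c'=1/6, d'=-21/2
back: M1=-21/2
M: M0=0, M1=-21/2, M2=0
seg 0: a=-2, c=M0/2=0, d=(M1−M0)/(6·2)=-7/8, b=Δ0−h0·(2M0+M1)/6=6
seg 1: a=3, c=M1/2=-21/4, d=(M2−M1)/(6·1)=7/4, b=Δ1−h1·(2M1+M2)/6=-9/2
t_q=5/2 → seg 1, τ=1/2; S=3+-9/2·τ+-21/4·τ²+7/4·τ³=-11/32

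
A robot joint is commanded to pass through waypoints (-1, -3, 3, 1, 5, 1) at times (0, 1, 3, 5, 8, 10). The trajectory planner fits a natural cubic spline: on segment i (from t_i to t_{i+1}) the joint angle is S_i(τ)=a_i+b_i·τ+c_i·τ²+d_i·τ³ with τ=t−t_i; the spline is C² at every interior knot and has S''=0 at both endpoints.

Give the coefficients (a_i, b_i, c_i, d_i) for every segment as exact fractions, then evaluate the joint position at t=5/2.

Δ: Δ0=-2, Δ1=3, Δ2=-1, Δ3=4/3, Δ4=-2
row 1: diag=6, rhs=30; c'=1/3, d'=5
row 2: denom=8−2·1/3=22/3; d'=(-24−2·5)/(22/3)=-51/11
row 3: denom=10−2·3/11=104/11; d'=(14−2·-51/11)/(104/11)=32/13
row 4: denom=10−3·33/104=941/104; d'=(-20−3·32/13)/(941/104)=-2848/941
back: M4=-2848/941
back: M3=32/13−33/104·-2848/941=3220/941
back: M2=-51/11−3/11·3220/941=-5241/941
back: M1=5−1/3·-5241/941=6452/941
M: M0=0, M1=6452/941, M2=-5241/941, M3=3220/941, M4=-2848/941, M5=0
seg 0: a=-1, c=M0/2=0, d=(M1−M0)/(6·1)=3226/2823, b=Δ0−h0·(2M0+M1)/6=-8872/2823
seg 1: a=-3, c=M1/2=3226/941, d=(M2−M1)/(6·2)=-11693/11292, b=Δ1−h1·(2M1+M2)/6=806/2823
seg 2: a=3, c=M2/2=-5241/1882, d=(M3−M2)/(6·2)=8461/11292, b=Δ2−h2·(2M2+M3)/6=4439/2823
seg 3: a=1, c=M3/2=1610/941, d=(M4−M3)/(6·3)=-3034/8469, b=Δ3−h3·(2M3+M4)/6=-1624/2823
seg 4: a=5, c=M4/2=-1424/941, d=(M5−M4)/(6·2)=712/2823, b=Δ4−h4·(2M4+M5)/6=50/2823
t_q=5/2 → seg 1, τ=3/2; S=-3+806/2823·τ+3226/941·τ²+-11693/11292·τ³=49595/30112

  seg 0: a=-1 b=-8872/2823 c=0 d=3226/2823
  seg 1: a=-3 b=806/2823 c=3226/941 d=-11693/11292
  seg 2: a=3 b=4439/2823 c=-5241/1882 d=8461/11292
  seg 3: a=1 b=-1624/2823 c=1610/941 d=-3034/8469
  seg 4: a=5 b=50/2823 c=-1424/941 d=712/2823
S(5/2) = 49595/30112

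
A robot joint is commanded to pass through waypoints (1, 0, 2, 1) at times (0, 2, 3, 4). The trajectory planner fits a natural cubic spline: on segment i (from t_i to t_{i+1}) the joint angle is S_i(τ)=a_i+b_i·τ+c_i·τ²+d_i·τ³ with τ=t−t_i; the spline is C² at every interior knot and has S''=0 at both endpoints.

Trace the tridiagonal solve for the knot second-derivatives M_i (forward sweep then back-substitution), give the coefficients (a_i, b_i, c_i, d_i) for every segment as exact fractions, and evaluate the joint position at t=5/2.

  seg 0: a=1 b=-75/46 c=0 d=13/46
  seg 1: a=0 b=81/46 c=39/23 d=-67/46
  seg 2: a=2 b=18/23 c=-123/46 d=41/46
S(5/2) = 413/368

Δ: Δ0=-1/2, Δ1=2, Δ2=-1
row 1: diag=6, rhs=15; c'=1/6, d'=5/2
row 2: denom=4−1·1/6=23/6; d'=(-18−1·5/2)/(23/6)=-123/23
back: M2=-123/23
back: M1=5/2−1/6·-123/23=78/23
M: M0=0, M1=78/23, M2=-123/23, M3=0
seg 0: a=1, c=M0/2=0, d=(M1−M0)/(6·2)=13/46, b=Δ0−h0·(2M0+M1)/6=-75/46
seg 1: a=0, c=M1/2=39/23, d=(M2−M1)/(6·1)=-67/46, b=Δ1−h1·(2M1+M2)/6=81/46
seg 2: a=2, c=M2/2=-123/46, d=(M3−M2)/(6·1)=41/46, b=Δ2−h2·(2M2+M3)/6=18/23
t_q=5/2 → seg 1, τ=1/2; S=0+81/46·τ+39/23·τ²+-67/46·τ³=413/368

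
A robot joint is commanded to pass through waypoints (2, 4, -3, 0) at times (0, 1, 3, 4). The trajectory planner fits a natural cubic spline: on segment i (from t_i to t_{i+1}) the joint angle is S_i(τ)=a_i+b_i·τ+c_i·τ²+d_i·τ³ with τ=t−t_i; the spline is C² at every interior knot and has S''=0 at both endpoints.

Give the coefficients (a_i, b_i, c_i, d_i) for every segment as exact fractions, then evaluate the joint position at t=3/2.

  seg 0: a=2 b=55/16 c=0 d=-23/16
  seg 1: a=4 b=-7/8 c=-69/16 d=3/2
  seg 2: a=-3 b=-1/8 c=75/16 d=-25/16
S(3/2) = 171/64

Δ: Δ0=2, Δ1=-7/2, Δ2=3
row 1: diag=6, rhs=-33; c'=1/3, d'=-11/2
row 2: denom=6−2·1/3=16/3; d'=(39−2·-11/2)/(16/3)=75/8
back: M2=75/8
back: M1=-11/2−1/3·75/8=-69/8
M: M0=0, M1=-69/8, M2=75/8, M3=0
seg 0: a=2, c=M0/2=0, d=(M1−M0)/(6·1)=-23/16, b=Δ0−h0·(2M0+M1)/6=55/16
seg 1: a=4, c=M1/2=-69/16, d=(M2−M1)/(6·2)=3/2, b=Δ1−h1·(2M1+M2)/6=-7/8
seg 2: a=-3, c=M2/2=75/16, d=(M3−M2)/(6·1)=-25/16, b=Δ2−h2·(2M2+M3)/6=-1/8
t_q=3/2 → seg 1, τ=1/2; S=4+-7/8·τ+-69/16·τ²+3/2·τ³=171/64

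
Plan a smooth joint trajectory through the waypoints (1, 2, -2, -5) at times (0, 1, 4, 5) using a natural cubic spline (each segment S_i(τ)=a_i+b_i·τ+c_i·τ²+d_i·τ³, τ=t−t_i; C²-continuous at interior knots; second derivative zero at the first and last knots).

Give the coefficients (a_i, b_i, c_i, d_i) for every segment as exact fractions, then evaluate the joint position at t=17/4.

Δ: Δ0=1, Δ1=-4/3, Δ2=-3
row 1: diag=8, rhs=-14; c'=3/8, d'=-7/4
row 2: denom=8−3·3/8=55/8; d'=(-10−3·-7/4)/(55/8)=-38/55
back: M2=-38/55
back: M1=-7/4−3/8·-38/55=-82/55
M: M0=0, M1=-82/55, M2=-38/55, M3=0
seg 0: a=1, c=M0/2=0, d=(M1−M0)/(6·1)=-41/165, b=Δ0−h0·(2M0+M1)/6=206/165
seg 1: a=2, c=M1/2=-41/55, d=(M2−M1)/(6·3)=2/45, b=Δ1−h1·(2M1+M2)/6=83/165
seg 2: a=-2, c=M2/2=-19/55, d=(M3−M2)/(6·1)=19/165, b=Δ2−h2·(2M2+M3)/6=-457/165
t_q=17/4 → seg 2, τ=1/4; S=-2+-457/165·τ+-19/55·τ²+19/165·τ³=-9547/3520

  seg 0: a=1 b=206/165 c=0 d=-41/165
  seg 1: a=2 b=83/165 c=-41/55 d=2/45
  seg 2: a=-2 b=-457/165 c=-19/55 d=19/165
S(17/4) = -9547/3520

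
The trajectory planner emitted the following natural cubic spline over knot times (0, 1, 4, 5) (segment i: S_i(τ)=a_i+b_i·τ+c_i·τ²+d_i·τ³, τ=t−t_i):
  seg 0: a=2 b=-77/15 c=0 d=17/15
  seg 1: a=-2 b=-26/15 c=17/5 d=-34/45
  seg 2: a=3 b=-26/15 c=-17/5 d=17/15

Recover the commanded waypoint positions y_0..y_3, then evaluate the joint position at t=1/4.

y_0=2 y_1=-2 y_2=3 y_3=-1
S(1/4) = 47/64

y_0 = S_0(0) = a_0 = 2
y_1 = S_1(0) = a_1 = -2
y_2 = S_2(0) = a_2 = 3
y_3 = S_2(1) = -1
t_q=1/4 is in segment 0 (τ=1/4); S_0(τ)=47/64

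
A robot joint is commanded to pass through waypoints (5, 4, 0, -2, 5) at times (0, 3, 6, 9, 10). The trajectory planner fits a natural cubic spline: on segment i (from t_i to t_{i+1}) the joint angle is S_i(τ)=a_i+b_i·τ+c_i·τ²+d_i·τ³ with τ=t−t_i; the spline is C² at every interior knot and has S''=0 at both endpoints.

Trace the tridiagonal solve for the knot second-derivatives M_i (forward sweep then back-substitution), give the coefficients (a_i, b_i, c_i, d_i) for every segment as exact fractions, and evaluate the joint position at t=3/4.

  seg 0: a=5 b=-37/162 c=0 d=-17/1458
  seg 1: a=4 b=-44/81 c=-17/162 d=-77/1458
  seg 2: a=0 b=-421/162 c=-47/81 d=595/1458
  seg 3: a=-2 b=400/81 c=167/54 d=-167/162
S(3/4) = 5557/1152

Δ: Δ0=-1/3, Δ1=-4/3, Δ2=-2/3, Δ3=7
row 1: diag=12, rhs=-6; c'=1/4, d'=-1/2
row 2: denom=12−3·1/4=45/4; d'=(4−3·-1/2)/(45/4)=22/45
row 3: denom=8−3·4/15=36/5; d'=(46−3·22/45)/(36/5)=167/27
back: M3=167/27
back: M2=22/45−4/15·167/27=-94/81
back: M1=-1/2−1/4·-94/81=-17/81
M: M0=0, M1=-17/81, M2=-94/81, M3=167/27, M4=0
seg 0: a=5, c=M0/2=0, d=(M1−M0)/(6·3)=-17/1458, b=Δ0−h0·(2M0+M1)/6=-37/162
seg 1: a=4, c=M1/2=-17/162, d=(M2−M1)/(6·3)=-77/1458, b=Δ1−h1·(2M1+M2)/6=-44/81
seg 2: a=0, c=M2/2=-47/81, d=(M3−M2)/(6·3)=595/1458, b=Δ2−h2·(2M2+M3)/6=-421/162
seg 3: a=-2, c=M3/2=167/54, d=(M4−M3)/(6·1)=-167/162, b=Δ3−h3·(2M3+M4)/6=400/81
t_q=3/4 → seg 0, τ=3/4; S=5+-37/162·τ+0·τ²+-17/1458·τ³=5557/1152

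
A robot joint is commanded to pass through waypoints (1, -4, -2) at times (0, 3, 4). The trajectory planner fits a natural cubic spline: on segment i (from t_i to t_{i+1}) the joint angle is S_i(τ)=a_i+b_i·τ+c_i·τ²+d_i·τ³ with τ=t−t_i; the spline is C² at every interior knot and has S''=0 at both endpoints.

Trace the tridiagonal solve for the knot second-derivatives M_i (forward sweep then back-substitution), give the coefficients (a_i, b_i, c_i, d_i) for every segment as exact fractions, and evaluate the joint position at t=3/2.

  seg 0: a=1 b=-73/24 c=0 d=11/72
  seg 1: a=-4 b=13/12 c=11/8 d=-11/24
S(3/2) = -195/64

Δ: Δ0=-5/3, Δ1=2
row 1: diag=8, rhs=22; c'=1/8, d'=11/4
back: M1=11/4
M: M0=0, M1=11/4, M2=0
seg 0: a=1, c=M0/2=0, d=(M1−M0)/(6·3)=11/72, b=Δ0−h0·(2M0+M1)/6=-73/24
seg 1: a=-4, c=M1/2=11/8, d=(M2−M1)/(6·1)=-11/24, b=Δ1−h1·(2M1+M2)/6=13/12
t_q=3/2 → seg 0, τ=3/2; S=1+-73/24·τ+0·τ²+11/72·τ³=-195/64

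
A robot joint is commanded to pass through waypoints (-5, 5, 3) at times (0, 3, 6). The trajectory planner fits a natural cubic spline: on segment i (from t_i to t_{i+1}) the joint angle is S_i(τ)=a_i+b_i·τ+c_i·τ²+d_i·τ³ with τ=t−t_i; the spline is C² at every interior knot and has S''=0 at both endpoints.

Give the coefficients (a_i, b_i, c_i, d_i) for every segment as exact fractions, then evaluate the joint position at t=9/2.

Δ: Δ0=10/3, Δ1=-2/3
row 1: diag=12, rhs=-24; c'=1/4, d'=-2
back: M1=-2
M: M0=0, M1=-2, M2=0
seg 0: a=-5, c=M0/2=0, d=(M1−M0)/(6·3)=-1/9, b=Δ0−h0·(2M0+M1)/6=13/3
seg 1: a=5, c=M1/2=-1, d=(M2−M1)/(6·3)=1/9, b=Δ1−h1·(2M1+M2)/6=4/3
t_q=9/2 → seg 1, τ=3/2; S=5+4/3·τ+-1·τ²+1/9·τ³=41/8

  seg 0: a=-5 b=13/3 c=0 d=-1/9
  seg 1: a=5 b=4/3 c=-1 d=1/9
S(9/2) = 41/8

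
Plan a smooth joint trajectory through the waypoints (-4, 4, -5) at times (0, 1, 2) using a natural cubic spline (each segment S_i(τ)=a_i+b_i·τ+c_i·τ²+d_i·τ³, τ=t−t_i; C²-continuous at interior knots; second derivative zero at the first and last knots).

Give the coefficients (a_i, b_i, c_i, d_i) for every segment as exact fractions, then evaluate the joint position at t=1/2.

  seg 0: a=-4 b=49/4 c=0 d=-17/4
  seg 1: a=4 b=-1/2 c=-51/4 d=17/4
S(1/2) = 51/32

Δ: Δ0=8, Δ1=-9
row 1: diag=4, rhs=-102; c'=1/4, d'=-51/2
back: M1=-51/2
M: M0=0, M1=-51/2, M2=0
seg 0: a=-4, c=M0/2=0, d=(M1−M0)/(6·1)=-17/4, b=Δ0−h0·(2M0+M1)/6=49/4
seg 1: a=4, c=M1/2=-51/4, d=(M2−M1)/(6·1)=17/4, b=Δ1−h1·(2M1+M2)/6=-1/2
t_q=1/2 → seg 0, τ=1/2; S=-4+49/4·τ+0·τ²+-17/4·τ³=51/32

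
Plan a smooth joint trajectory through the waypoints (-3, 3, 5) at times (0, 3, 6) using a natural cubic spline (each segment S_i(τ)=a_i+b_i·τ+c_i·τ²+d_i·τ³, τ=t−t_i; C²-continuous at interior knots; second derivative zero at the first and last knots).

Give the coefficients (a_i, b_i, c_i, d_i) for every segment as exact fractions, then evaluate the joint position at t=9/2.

Δ: Δ0=2, Δ1=2/3
row 1: diag=12, rhs=-8; c'=1/4, d'=-2/3
back: M1=-2/3
M: M0=0, M1=-2/3, M2=0
seg 0: a=-3, c=M0/2=0, d=(M1−M0)/(6·3)=-1/27, b=Δ0−h0·(2M0+M1)/6=7/3
seg 1: a=3, c=M1/2=-1/3, d=(M2−M1)/(6·3)=1/27, b=Δ1−h1·(2M1+M2)/6=4/3
t_q=9/2 → seg 1, τ=3/2; S=3+4/3·τ+-1/3·τ²+1/27·τ³=35/8

  seg 0: a=-3 b=7/3 c=0 d=-1/27
  seg 1: a=3 b=4/3 c=-1/3 d=1/27
S(9/2) = 35/8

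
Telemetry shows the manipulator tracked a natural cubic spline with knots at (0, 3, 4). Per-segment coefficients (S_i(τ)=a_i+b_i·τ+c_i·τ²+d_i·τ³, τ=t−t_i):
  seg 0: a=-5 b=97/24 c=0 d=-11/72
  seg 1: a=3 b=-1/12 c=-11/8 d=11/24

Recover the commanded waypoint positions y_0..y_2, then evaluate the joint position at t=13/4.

y_0=-5 y_1=3 y_2=2
S(13/4) = 1485/512

y_0 = S_0(0) = a_0 = -5
y_1 = S_1(0) = a_1 = 3
y_2 = S_1(1) = 2
t_q=13/4 is in segment 1 (τ=1/4); S_1(τ)=1485/512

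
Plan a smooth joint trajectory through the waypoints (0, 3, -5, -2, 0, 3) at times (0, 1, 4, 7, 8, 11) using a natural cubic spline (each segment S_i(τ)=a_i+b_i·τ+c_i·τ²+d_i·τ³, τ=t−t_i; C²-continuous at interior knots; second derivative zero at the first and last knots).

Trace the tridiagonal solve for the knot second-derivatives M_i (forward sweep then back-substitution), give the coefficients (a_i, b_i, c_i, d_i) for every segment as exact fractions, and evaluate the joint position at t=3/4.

Δ: Δ0=3, Δ1=-8/3, Δ2=1, Δ3=2, Δ4=1
row 1: diag=8, rhs=-34; c'=3/8, d'=-17/4
row 2: denom=12−3·3/8=87/8; d'=(22−3·-17/4)/(87/8)=278/87
row 3: denom=8−3·8/29=208/29; d'=(6−3·278/87)/(208/29)=-1/2
row 4: denom=8−1·29/208=1635/208; d'=(-6−1·-1/2)/(1635/208)=-1144/1635
back: M4=-1144/1635
back: M3=-1/2−29/208·-1144/1635=-658/1635
back: M2=278/87−8/29·-658/1635=1802/545
back: M1=-17/4−3/8·1802/545=-2992/545
M: M0=0, M1=-2992/545, M2=1802/545, M3=-658/1635, M4=-1144/1635, M5=0
seg 0: a=0, c=M0/2=0, d=(M1−M0)/(6·1)=-1496/1635, b=Δ0−h0·(2M0+M1)/6=6401/1635
seg 1: a=3, c=M1/2=-1496/545, d=(M2−M1)/(6·3)=799/1635, b=Δ1−h1·(2M1+M2)/6=1913/1635
seg 2: a=-5, c=M2/2=901/545, d=(M3−M2)/(6·3)=-3032/14715, b=Δ2−h2·(2M2+M3)/6=-3442/1635
seg 3: a=-2, c=M3/2=-329/1635, d=(M4−M3)/(6·1)=-27/545, b=Δ3−h3·(2M3+M4)/6=736/327
seg 4: a=0, c=M4/2=-572/1635, d=(M5−M4)/(6·3)=572/14715, b=Δ4−h4·(2M4+M5)/6=2779/1635
t_q=3/4 → seg 0, τ=3/4; S=0+6401/1635·τ+0·τ²+-1496/1635·τ³=11119/4360

  seg 0: a=0 b=6401/1635 c=0 d=-1496/1635
  seg 1: a=3 b=1913/1635 c=-1496/545 d=799/1635
  seg 2: a=-5 b=-3442/1635 c=901/545 d=-3032/14715
  seg 3: a=-2 b=736/327 c=-329/1635 d=-27/545
  seg 4: a=0 b=2779/1635 c=-572/1635 d=572/14715
S(3/4) = 11119/4360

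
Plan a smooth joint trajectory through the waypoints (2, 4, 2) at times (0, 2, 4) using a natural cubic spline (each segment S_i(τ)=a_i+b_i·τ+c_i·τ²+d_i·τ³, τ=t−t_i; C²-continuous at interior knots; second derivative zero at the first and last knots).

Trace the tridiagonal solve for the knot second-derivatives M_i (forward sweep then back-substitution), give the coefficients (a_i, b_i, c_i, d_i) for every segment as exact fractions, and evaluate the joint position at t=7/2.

Δ: Δ0=1, Δ1=-1
row 1: diag=8, rhs=-12; c'=1/4, d'=-3/2
back: M1=-3/2
M: M0=0, M1=-3/2, M2=0
seg 0: a=2, c=M0/2=0, d=(M1−M0)/(6·2)=-1/8, b=Δ0−h0·(2M0+M1)/6=3/2
seg 1: a=4, c=M1/2=-3/4, d=(M2−M1)/(6·2)=1/8, b=Δ1−h1·(2M1+M2)/6=0
t_q=7/2 → seg 1, τ=3/2; S=4+0·τ+-3/4·τ²+1/8·τ³=175/64

  seg 0: a=2 b=3/2 c=0 d=-1/8
  seg 1: a=4 b=0 c=-3/4 d=1/8
S(7/2) = 175/64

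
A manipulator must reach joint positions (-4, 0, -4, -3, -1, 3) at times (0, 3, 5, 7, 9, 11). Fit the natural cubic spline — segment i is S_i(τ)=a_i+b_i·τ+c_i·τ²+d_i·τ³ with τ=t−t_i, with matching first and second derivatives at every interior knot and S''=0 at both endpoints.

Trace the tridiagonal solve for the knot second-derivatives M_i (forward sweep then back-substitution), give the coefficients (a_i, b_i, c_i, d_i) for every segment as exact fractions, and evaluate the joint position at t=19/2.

Δ: Δ0=4/3, Δ1=-2, Δ2=1/2, Δ3=1, Δ4=2
row 1: diag=10, rhs=-20; c'=1/5, d'=-2
row 2: denom=8−2·1/5=38/5; d'=(15−2·-2)/(38/5)=5/2
row 3: denom=8−2·5/19=142/19; d'=(3−2·5/2)/(142/19)=-19/71
row 4: denom=8−2·19/71=530/71; d'=(6−2·-19/71)/(530/71)=232/265
back: M4=232/265
back: M3=-19/71−19/71·232/265=-133/265
back: M2=5/2−5/19·-133/265=279/106
back: M1=-2−1/5·279/106=-1339/530
M: M0=0, M1=-1339/530, M2=279/106, M3=-133/265, M4=232/265, M5=0
seg 0: a=-4, c=M0/2=0, d=(M1−M0)/(6·3)=-1339/9540, b=Δ0−h0·(2M0+M1)/6=8257/3180
seg 1: a=0, c=M1/2=-1339/1060, d=(M2−M1)/(6·2)=1367/3180, b=Δ1−h1·(2M1+M2)/6=-1897/1590
seg 2: a=-4, c=M2/2=279/212, d=(M3−M2)/(6·2)=-1661/6360, b=Δ2−h2·(2M2+M3)/6=-1729/1590
seg 3: a=-3, c=M3/2=-133/530, d=(M4−M3)/(6·2)=73/636, b=Δ3−h3·(2M3+M4)/6=829/795
seg 4: a=-1, c=M4/2=116/265, d=(M5−M4)/(6·2)=-58/795, b=Δ4−h4·(2M4+M5)/6=1126/795
t_q=19/2 → seg 4, τ=1/2; S=-1+1126/795·τ+116/265·τ²+-58/795·τ³=-203/1060

  seg 0: a=-4 b=8257/3180 c=0 d=-1339/9540
  seg 1: a=0 b=-1897/1590 c=-1339/1060 d=1367/3180
  seg 2: a=-4 b=-1729/1590 c=279/212 d=-1661/6360
  seg 3: a=-3 b=829/795 c=-133/530 d=73/636
  seg 4: a=-1 b=1126/795 c=116/265 d=-58/795
S(19/2) = -203/1060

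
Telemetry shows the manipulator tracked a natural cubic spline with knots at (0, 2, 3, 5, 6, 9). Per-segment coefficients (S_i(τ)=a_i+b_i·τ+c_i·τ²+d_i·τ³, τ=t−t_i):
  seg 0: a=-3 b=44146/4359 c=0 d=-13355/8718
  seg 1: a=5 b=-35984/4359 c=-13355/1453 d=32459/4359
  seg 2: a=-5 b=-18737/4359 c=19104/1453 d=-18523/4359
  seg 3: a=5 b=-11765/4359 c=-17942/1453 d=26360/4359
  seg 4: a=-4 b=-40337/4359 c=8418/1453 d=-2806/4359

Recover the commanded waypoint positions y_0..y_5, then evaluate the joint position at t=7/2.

y_0 = S_0(0) = a_0 = -3
y_1 = S_1(0) = a_1 = 5
y_2 = S_2(0) = a_2 = -5
y_3 = S_3(0) = a_3 = 5
y_4 = S_4(0) = a_4 = -4
y_5 = S_4(3) = 3
t_q=7/2 is in segment 2 (τ=1/2); S_2(τ)=-51069/11624

y_0=-3 y_1=5 y_2=-5 y_3=5 y_4=-4 y_5=3
S(7/2) = -51069/11624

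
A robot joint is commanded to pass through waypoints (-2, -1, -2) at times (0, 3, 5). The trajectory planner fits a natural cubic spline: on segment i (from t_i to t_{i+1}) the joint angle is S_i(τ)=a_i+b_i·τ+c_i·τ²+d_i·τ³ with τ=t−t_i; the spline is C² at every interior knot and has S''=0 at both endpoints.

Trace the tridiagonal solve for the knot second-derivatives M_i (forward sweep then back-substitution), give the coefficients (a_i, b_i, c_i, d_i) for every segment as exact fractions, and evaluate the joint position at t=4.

Δ: Δ0=1/3, Δ1=-1/2
row 1: diag=10, rhs=-5; c'=1/5, d'=-1/2
back: M1=-1/2
M: M0=0, M1=-1/2, M2=0
seg 0: a=-2, c=M0/2=0, d=(M1−M0)/(6·3)=-1/36, b=Δ0−h0·(2M0+M1)/6=7/12
seg 1: a=-1, c=M1/2=-1/4, d=(M2−M1)/(6·2)=1/24, b=Δ1−h1·(2M1+M2)/6=-1/6
t_q=4 → seg 1, τ=1; S=-1+-1/6·τ+-1/4·τ²+1/24·τ³=-11/8

  seg 0: a=-2 b=7/12 c=0 d=-1/36
  seg 1: a=-1 b=-1/6 c=-1/4 d=1/24
S(4) = -11/8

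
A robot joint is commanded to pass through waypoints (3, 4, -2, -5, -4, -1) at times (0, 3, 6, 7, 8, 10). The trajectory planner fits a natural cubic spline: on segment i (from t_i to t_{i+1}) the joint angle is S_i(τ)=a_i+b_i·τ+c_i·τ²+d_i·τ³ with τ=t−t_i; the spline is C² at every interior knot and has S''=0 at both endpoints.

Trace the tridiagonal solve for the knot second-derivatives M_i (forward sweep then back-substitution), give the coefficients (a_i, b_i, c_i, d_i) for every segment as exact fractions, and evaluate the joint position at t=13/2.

  seg 0: a=3 b=2941/3858 c=0 d=-1655/34722
  seg 1: a=4 b=-1012/1929 c=-1655/3858 d=-727/34722
  seg 2: a=-2 b=-14135/3858 c=-397/643 d=4943/3858
  seg 3: a=-5 b=-2035/1929 c=4149/1286 d=-4519/3858
  seg 4: a=-4 b=7267/3858 c=-185/643 d=185/3858
S(13/2) = -39363/10288

Δ: Δ0=1/3, Δ1=-2, Δ2=-3, Δ3=1, Δ4=3/2
row 1: diag=12, rhs=-14; c'=1/4, d'=-7/6
row 2: denom=8−3·1/4=29/4; d'=(-6−3·-7/6)/(29/4)=-10/29
row 3: denom=4−1·4/29=112/29; d'=(24−1·-10/29)/(112/29)=353/56
row 4: denom=6−1·29/112=643/112; d'=(3−1·353/56)/(643/112)=-370/643
back: M4=-370/643
back: M3=353/56−29/112·-370/643=4149/643
back: M2=-10/29−4/29·4149/643=-794/643
back: M1=-7/6−1/4·-794/643=-1655/1929
M: M0=0, M1=-1655/1929, M2=-794/643, M3=4149/643, M4=-370/643, M5=0
seg 0: a=3, c=M0/2=0, d=(M1−M0)/(6·3)=-1655/34722, b=Δ0−h0·(2M0+M1)/6=2941/3858
seg 1: a=4, c=M1/2=-1655/3858, d=(M2−M1)/(6·3)=-727/34722, b=Δ1−h1·(2M1+M2)/6=-1012/1929
seg 2: a=-2, c=M2/2=-397/643, d=(M3−M2)/(6·1)=4943/3858, b=Δ2−h2·(2M2+M3)/6=-14135/3858
seg 3: a=-5, c=M3/2=4149/1286, d=(M4−M3)/(6·1)=-4519/3858, b=Δ3−h3·(2M3+M4)/6=-2035/1929
seg 4: a=-4, c=M4/2=-185/643, d=(M5−M4)/(6·2)=185/3858, b=Δ4−h4·(2M4+M5)/6=7267/3858
t_q=13/2 → seg 2, τ=1/2; S=-2+-14135/3858·τ+-397/643·τ²+4943/3858·τ³=-39363/10288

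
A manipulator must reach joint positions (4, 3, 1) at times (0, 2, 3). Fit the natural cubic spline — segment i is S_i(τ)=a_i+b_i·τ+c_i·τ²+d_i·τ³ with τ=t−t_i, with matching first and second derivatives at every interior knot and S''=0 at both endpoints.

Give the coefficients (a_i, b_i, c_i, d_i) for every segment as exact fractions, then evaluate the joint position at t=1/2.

  seg 0: a=4 b=0 c=0 d=-1/8
  seg 1: a=3 b=-3/2 c=-3/4 d=1/4
S(1/2) = 255/64

Δ: Δ0=-1/2, Δ1=-2
row 1: diag=6, rhs=-9; c'=1/6, d'=-3/2
back: M1=-3/2
M: M0=0, M1=-3/2, M2=0
seg 0: a=4, c=M0/2=0, d=(M1−M0)/(6·2)=-1/8, b=Δ0−h0·(2M0+M1)/6=0
seg 1: a=3, c=M1/2=-3/4, d=(M2−M1)/(6·1)=1/4, b=Δ1−h1·(2M1+M2)/6=-3/2
t_q=1/2 → seg 0, τ=1/2; S=4+0·τ+0·τ²+-1/8·τ³=255/64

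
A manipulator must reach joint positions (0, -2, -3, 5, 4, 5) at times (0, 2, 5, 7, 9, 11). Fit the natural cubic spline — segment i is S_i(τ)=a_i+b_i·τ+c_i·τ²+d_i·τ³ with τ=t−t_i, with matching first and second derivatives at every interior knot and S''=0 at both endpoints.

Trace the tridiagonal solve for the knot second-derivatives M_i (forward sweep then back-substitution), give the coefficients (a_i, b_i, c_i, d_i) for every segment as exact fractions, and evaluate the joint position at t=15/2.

Δ: Δ0=-1, Δ1=-1/3, Δ2=4, Δ3=-1/2, Δ4=1/2
row 1: diag=10, rhs=4; c'=3/10, d'=2/5
row 2: denom=10−3·3/10=91/10; d'=(26−3·2/5)/(91/10)=248/91
row 3: denom=8−2·20/91=688/91; d'=(-27−2·248/91)/(688/91)=-2953/688
row 4: denom=8−2·91/344=1285/172; d'=(6−2·-2953/688)/(1285/172)=5017/2570
back: M4=5017/2570
back: M3=-2953/688−91/344·5017/2570=-6179/1285
back: M2=248/91−20/91·-6179/1285=972/257
back: M1=2/5−3/10·972/257=-944/1285
M: M0=0, M1=-944/1285, M2=972/257, M3=-6179/1285, M4=5017/2570, M5=0
seg 0: a=0, c=M0/2=0, d=(M1−M0)/(6·2)=-236/3855, b=Δ0−h0·(2M0+M1)/6=-2911/3855
seg 1: a=-2, c=M1/2=-472/1285, d=(M2−M1)/(6·3)=2902/11565, b=Δ1−h1·(2M1+M2)/6=-5743/3855
seg 2: a=-3, c=M2/2=486/257, d=(M3−M2)/(6·2)=-11039/15420, b=Δ2−h2·(2M2+M3)/6=11879/3855
seg 3: a=5, c=M3/2=-6179/2570, d=(M4−M3)/(6·2)=3475/6168, b=Δ3−h3·(2M3+M4)/6=7922/3855
seg 4: a=4, c=M4/2=5017/5140, d=(M5−M4)/(6·2)=-5017/30840, b=Δ4−h4·(2M4+M5)/6=-6179/7710
t_q=15/2 → seg 3, τ=1/2; S=5+7922/3855·τ+-6179/2570·τ²+3475/6168·τ³=452061/82240

  seg 0: a=0 b=-2911/3855 c=0 d=-236/3855
  seg 1: a=-2 b=-5743/3855 c=-472/1285 d=2902/11565
  seg 2: a=-3 b=11879/3855 c=486/257 d=-11039/15420
  seg 3: a=5 b=7922/3855 c=-6179/2570 d=3475/6168
  seg 4: a=4 b=-6179/7710 c=5017/5140 d=-5017/30840
S(15/2) = 452061/82240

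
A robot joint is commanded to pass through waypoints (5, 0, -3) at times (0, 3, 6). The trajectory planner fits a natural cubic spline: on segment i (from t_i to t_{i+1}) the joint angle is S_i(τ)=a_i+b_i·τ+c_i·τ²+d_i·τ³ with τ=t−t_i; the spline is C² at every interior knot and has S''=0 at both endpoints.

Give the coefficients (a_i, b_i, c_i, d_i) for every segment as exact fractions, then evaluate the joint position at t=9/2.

  seg 0: a=5 b=-11/6 c=0 d=1/54
  seg 1: a=0 b=-4/3 c=1/6 d=-1/54
S(9/2) = -27/16

Δ: Δ0=-5/3, Δ1=-1
row 1: diag=12, rhs=4; c'=1/4, d'=1/3
back: M1=1/3
M: M0=0, M1=1/3, M2=0
seg 0: a=5, c=M0/2=0, d=(M1−M0)/(6·3)=1/54, b=Δ0−h0·(2M0+M1)/6=-11/6
seg 1: a=0, c=M1/2=1/6, d=(M2−M1)/(6·3)=-1/54, b=Δ1−h1·(2M1+M2)/6=-4/3
t_q=9/2 → seg 1, τ=3/2; S=0+-4/3·τ+1/6·τ²+-1/54·τ³=-27/16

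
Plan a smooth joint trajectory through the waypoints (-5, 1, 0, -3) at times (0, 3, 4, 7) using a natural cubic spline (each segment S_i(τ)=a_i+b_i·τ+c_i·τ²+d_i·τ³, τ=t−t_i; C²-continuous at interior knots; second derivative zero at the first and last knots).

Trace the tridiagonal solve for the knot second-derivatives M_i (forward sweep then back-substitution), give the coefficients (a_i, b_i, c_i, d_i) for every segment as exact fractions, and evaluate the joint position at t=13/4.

  seg 0: a=-5 b=22/7 c=0 d=-8/63
  seg 1: a=1 b=-2/7 c=-8/7 d=3/7
  seg 2: a=0 b=-9/7 c=1/7 d=-1/63
S(13/4) = 387/448

Δ: Δ0=2, Δ1=-1, Δ2=-1
row 1: diag=8, rhs=-18; c'=1/8, d'=-9/4
row 2: denom=8−1·1/8=63/8; d'=(0−1·-9/4)/(63/8)=2/7
back: M2=2/7
back: M1=-9/4−1/8·2/7=-16/7
M: M0=0, M1=-16/7, M2=2/7, M3=0
seg 0: a=-5, c=M0/2=0, d=(M1−M0)/(6·3)=-8/63, b=Δ0−h0·(2M0+M1)/6=22/7
seg 1: a=1, c=M1/2=-8/7, d=(M2−M1)/(6·1)=3/7, b=Δ1−h1·(2M1+M2)/6=-2/7
seg 2: a=0, c=M2/2=1/7, d=(M3−M2)/(6·3)=-1/63, b=Δ2−h2·(2M2+M3)/6=-9/7
t_q=13/4 → seg 1, τ=1/4; S=1+-2/7·τ+-8/7·τ²+3/7·τ³=387/448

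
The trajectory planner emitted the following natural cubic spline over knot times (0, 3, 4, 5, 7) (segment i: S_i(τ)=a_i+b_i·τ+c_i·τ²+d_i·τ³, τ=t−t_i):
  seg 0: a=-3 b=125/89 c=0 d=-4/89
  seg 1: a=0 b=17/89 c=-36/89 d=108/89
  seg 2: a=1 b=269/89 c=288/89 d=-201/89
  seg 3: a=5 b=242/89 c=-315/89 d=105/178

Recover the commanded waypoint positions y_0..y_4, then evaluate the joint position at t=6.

y_0=-3 y_1=0 y_2=1 y_3=5 y_4=1
S(6) = 849/178

y_0 = S_0(0) = a_0 = -3
y_1 = S_1(0) = a_1 = 0
y_2 = S_2(0) = a_2 = 1
y_3 = S_3(0) = a_3 = 5
y_4 = S_3(2) = 1
t_q=6 is in segment 3 (τ=1); S_3(τ)=849/178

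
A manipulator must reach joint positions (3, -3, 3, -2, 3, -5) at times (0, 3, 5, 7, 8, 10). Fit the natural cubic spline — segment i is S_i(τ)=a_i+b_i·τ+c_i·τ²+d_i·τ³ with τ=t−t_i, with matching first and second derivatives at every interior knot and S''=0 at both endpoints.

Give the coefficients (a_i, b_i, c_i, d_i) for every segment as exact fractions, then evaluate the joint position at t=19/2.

Δ: Δ0=-2, Δ1=3, Δ2=-5/2, Δ3=5, Δ4=-4
row 1: diag=10, rhs=30; c'=1/5, d'=3
row 2: denom=8−2·1/5=38/5; d'=(-33−2·3)/(38/5)=-195/38
row 3: denom=6−2·5/19=104/19; d'=(45−2·-195/38)/(104/19)=525/52
row 4: denom=6−1·19/104=605/104; d'=(-54−1·525/52)/(605/104)=-606/55
back: M4=-606/55
back: M3=525/52−19/104·-606/55=666/55
back: M2=-195/38−5/19·666/55=-183/22
back: M1=3−1/5·-183/22=513/110
M: M0=0, M1=513/110, M2=-183/22, M3=666/55, M4=-606/55, M5=0
seg 0: a=3, c=M0/2=0, d=(M1−M0)/(6·3)=57/220, b=Δ0−h0·(2M0+M1)/6=-953/220
seg 1: a=-3, c=M1/2=513/220, d=(M2−M1)/(6·2)=-119/110, b=Δ1−h1·(2M1+M2)/6=293/110
seg 2: a=3, c=M2/2=-183/44, d=(M3−M2)/(6·2)=749/440, b=Δ2−h2·(2M2+M3)/6=-109/110
seg 3: a=-2, c=M3/2=333/55, d=(M4−M3)/(6·1)=-212/55, b=Δ3−h3·(2M3+M4)/6=14/5
seg 4: a=3, c=M4/2=-303/55, d=(M5−M4)/(6·2)=101/110, b=Δ4−h4·(2M4+M5)/6=184/55
t_q=19/2 → seg 4, τ=3/2; S=3+184/55·τ+-303/55·τ²+101/110·τ³=-225/176

  seg 0: a=3 b=-953/220 c=0 d=57/220
  seg 1: a=-3 b=293/110 c=513/220 d=-119/110
  seg 2: a=3 b=-109/110 c=-183/44 d=749/440
  seg 3: a=-2 b=14/5 c=333/55 d=-212/55
  seg 4: a=3 b=184/55 c=-303/55 d=101/110
S(19/2) = -225/176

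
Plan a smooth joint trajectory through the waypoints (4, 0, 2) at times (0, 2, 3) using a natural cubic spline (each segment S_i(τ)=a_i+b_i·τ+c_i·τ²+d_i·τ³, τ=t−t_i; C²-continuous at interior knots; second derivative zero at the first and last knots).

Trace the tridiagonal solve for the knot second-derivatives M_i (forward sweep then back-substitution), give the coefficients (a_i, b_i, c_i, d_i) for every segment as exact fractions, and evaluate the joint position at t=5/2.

  seg 0: a=4 b=-10/3 c=0 d=1/3
  seg 1: a=0 b=2/3 c=2 d=-2/3
S(5/2) = 3/4

Δ: Δ0=-2, Δ1=2
row 1: diag=6, rhs=24; c'=1/6, d'=4
back: M1=4
M: M0=0, M1=4, M2=0
seg 0: a=4, c=M0/2=0, d=(M1−M0)/(6·2)=1/3, b=Δ0−h0·(2M0+M1)/6=-10/3
seg 1: a=0, c=M1/2=2, d=(M2−M1)/(6·1)=-2/3, b=Δ1−h1·(2M1+M2)/6=2/3
t_q=5/2 → seg 1, τ=1/2; S=0+2/3·τ+2·τ²+-2/3·τ³=3/4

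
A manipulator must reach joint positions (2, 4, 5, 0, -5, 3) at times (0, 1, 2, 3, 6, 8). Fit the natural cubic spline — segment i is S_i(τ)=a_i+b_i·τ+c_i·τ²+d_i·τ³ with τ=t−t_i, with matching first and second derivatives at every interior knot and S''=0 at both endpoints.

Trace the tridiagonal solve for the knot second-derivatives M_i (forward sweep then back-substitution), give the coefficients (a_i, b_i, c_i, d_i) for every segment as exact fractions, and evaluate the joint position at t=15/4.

Δ: Δ0=2, Δ1=1, Δ2=-5, Δ3=-5/3, Δ4=4
row 1: diag=4, rhs=-6; c'=1/4, d'=-3/2
row 2: denom=4−1·1/4=15/4; d'=(-36−1·-3/2)/(15/4)=-46/5
row 3: denom=8−1·4/15=116/15; d'=(20−1·-46/5)/(116/15)=219/58
row 4: denom=10−3·45/116=1025/116; d'=(34−3·219/58)/(1025/116)=526/205
back: M4=526/205
back: M3=219/58−45/116·526/205=114/41
back: M2=-46/5−4/15·114/41=-2038/205
back: M1=-3/2−1/4·-2038/205=202/205
M: M0=0, M1=202/205, M2=-2038/205, M3=114/41, M4=526/205, M5=0
seg 0: a=2, c=M0/2=0, d=(M1−M0)/(6·1)=101/615, b=Δ0−h0·(2M0+M1)/6=1129/615
seg 1: a=4, c=M1/2=101/205, d=(M2−M1)/(6·1)=-224/123, b=Δ1−h1·(2M1+M2)/6=1432/615
seg 2: a=5, c=M2/2=-1019/205, d=(M3−M2)/(6·1)=1304/615, b=Δ2−h2·(2M2+M3)/6=-1322/615
seg 3: a=0, c=M3/2=57/41, d=(M4−M3)/(6·3)=-22/1845, b=Δ3−h3·(2M3+M4)/6=-3524/615
seg 4: a=-5, c=M4/2=263/205, d=(M5−M4)/(6·2)=-263/1230, b=Δ4−h4·(2M4+M5)/6=1408/615
t_q=15/4 → seg 3, τ=3/4; S=0+-3524/615·τ+57/41·τ²+-22/1845·τ³=-4619/1312

  seg 0: a=2 b=1129/615 c=0 d=101/615
  seg 1: a=4 b=1432/615 c=101/205 d=-224/123
  seg 2: a=5 b=-1322/615 c=-1019/205 d=1304/615
  seg 3: a=0 b=-3524/615 c=57/41 d=-22/1845
  seg 4: a=-5 b=1408/615 c=263/205 d=-263/1230
S(15/4) = -4619/1312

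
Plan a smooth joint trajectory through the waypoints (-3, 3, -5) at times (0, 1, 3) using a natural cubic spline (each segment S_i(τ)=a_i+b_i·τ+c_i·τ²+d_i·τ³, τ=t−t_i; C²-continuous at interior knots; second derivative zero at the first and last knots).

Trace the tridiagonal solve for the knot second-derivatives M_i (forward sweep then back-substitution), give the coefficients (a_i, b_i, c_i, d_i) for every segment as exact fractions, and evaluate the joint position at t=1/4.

Δ: Δ0=6, Δ1=-4
row 1: diag=6, rhs=-60; c'=1/3, d'=-10
back: M1=-10
M: M0=0, M1=-10, M2=0
seg 0: a=-3, c=M0/2=0, d=(M1−M0)/(6·1)=-5/3, b=Δ0−h0·(2M0+M1)/6=23/3
seg 1: a=3, c=M1/2=-5, d=(M2−M1)/(6·2)=5/6, b=Δ1−h1·(2M1+M2)/6=8/3
t_q=1/4 → seg 0, τ=1/4; S=-3+23/3·τ+0·τ²+-5/3·τ³=-71/64

  seg 0: a=-3 b=23/3 c=0 d=-5/3
  seg 1: a=3 b=8/3 c=-5 d=5/6
S(1/4) = -71/64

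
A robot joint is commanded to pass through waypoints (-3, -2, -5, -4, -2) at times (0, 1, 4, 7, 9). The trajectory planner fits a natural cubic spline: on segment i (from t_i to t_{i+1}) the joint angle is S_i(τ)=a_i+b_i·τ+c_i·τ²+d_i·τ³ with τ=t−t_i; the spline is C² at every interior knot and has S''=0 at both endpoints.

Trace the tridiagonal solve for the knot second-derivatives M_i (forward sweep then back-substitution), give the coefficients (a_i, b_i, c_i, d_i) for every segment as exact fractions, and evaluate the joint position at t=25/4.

Δ: Δ0=1, Δ1=-1, Δ2=1/3, Δ3=1
row 1: diag=8, rhs=-12; c'=3/8, d'=-3/2
row 2: denom=12−3·3/8=87/8; d'=(8−3·-3/2)/(87/8)=100/87
row 3: denom=10−3·8/29=266/29; d'=(4−3·100/87)/(266/29)=8/133
back: M3=8/133
back: M2=100/87−8/29·8/133=452/399
back: M1=-3/2−3/8·452/399=-256/133
M: M0=0, M1=-256/133, M2=452/399, M3=8/133, M4=0
seg 0: a=-3, c=M0/2=0, d=(M1−M0)/(6·1)=-128/399, b=Δ0−h0·(2M0+M1)/6=527/399
seg 1: a=-2, c=M1/2=-128/133, d=(M2−M1)/(6·3)=610/3591, b=Δ1−h1·(2M1+M2)/6=143/399
seg 2: a=-5, c=M2/2=226/399, d=(M3−M2)/(6·3)=-214/3591, b=Δ2−h2·(2M2+M3)/6=-331/399
seg 3: a=-4, c=M3/2=4/133, d=(M4−M3)/(6·2)=-2/399, b=Δ3−h3·(2M3+M4)/6=383/399
t_q=25/4 → seg 2, τ=9/4; S=-5+-331/399·τ+226/399·τ²+-214/3591·τ³=-19909/4256

  seg 0: a=-3 b=527/399 c=0 d=-128/399
  seg 1: a=-2 b=143/399 c=-128/133 d=610/3591
  seg 2: a=-5 b=-331/399 c=226/399 d=-214/3591
  seg 3: a=-4 b=383/399 c=4/133 d=-2/399
S(25/4) = -19909/4256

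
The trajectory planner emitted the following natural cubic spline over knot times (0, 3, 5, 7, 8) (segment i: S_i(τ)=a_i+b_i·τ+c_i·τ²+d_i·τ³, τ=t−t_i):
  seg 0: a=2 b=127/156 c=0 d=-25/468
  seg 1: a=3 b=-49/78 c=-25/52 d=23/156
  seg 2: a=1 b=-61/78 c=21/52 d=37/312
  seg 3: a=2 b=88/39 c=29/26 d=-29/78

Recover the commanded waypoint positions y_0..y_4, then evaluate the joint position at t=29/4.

y_0=2 y_1=3 y_2=1 y_3=2 y_4=5
S(29/4) = 4373/1664

y_0 = S_0(0) = a_0 = 2
y_1 = S_1(0) = a_1 = 3
y_2 = S_2(0) = a_2 = 1
y_3 = S_3(0) = a_3 = 2
y_4 = S_3(1) = 5
t_q=29/4 is in segment 3 (τ=1/4); S_3(τ)=4373/1664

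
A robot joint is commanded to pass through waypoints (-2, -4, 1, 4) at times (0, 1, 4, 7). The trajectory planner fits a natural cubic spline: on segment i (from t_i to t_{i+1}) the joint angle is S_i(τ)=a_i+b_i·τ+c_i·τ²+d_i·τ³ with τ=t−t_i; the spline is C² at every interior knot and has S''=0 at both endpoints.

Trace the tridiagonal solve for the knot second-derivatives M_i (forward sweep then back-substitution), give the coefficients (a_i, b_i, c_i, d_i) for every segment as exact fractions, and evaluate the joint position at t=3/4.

Δ: Δ0=-2, Δ1=5/3, Δ2=1
row 1: diag=8, rhs=22; c'=3/8, d'=11/4
row 2: denom=12−3·3/8=87/8; d'=(-4−3·11/4)/(87/8)=-98/87
back: M2=-98/87
back: M1=11/4−3/8·-98/87=92/29
M: M0=0, M1=92/29, M2=-98/87, M3=0
seg 0: a=-2, c=M0/2=0, d=(M1−M0)/(6·1)=46/87, b=Δ0−h0·(2M0+M1)/6=-220/87
seg 1: a=-4, c=M1/2=46/29, d=(M2−M1)/(6·3)=-187/783, b=Δ1−h1·(2M1+M2)/6=-82/87
seg 2: a=1, c=M2/2=-49/87, d=(M3−M2)/(6·3)=49/783, b=Δ2−h2·(2M2+M3)/6=185/87
t_q=3/4 → seg 0, τ=3/4; S=-2+-220/87·τ+0·τ²+46/87·τ³=-3409/928

  seg 0: a=-2 b=-220/87 c=0 d=46/87
  seg 1: a=-4 b=-82/87 c=46/29 d=-187/783
  seg 2: a=1 b=185/87 c=-49/87 d=49/783
S(3/4) = -3409/928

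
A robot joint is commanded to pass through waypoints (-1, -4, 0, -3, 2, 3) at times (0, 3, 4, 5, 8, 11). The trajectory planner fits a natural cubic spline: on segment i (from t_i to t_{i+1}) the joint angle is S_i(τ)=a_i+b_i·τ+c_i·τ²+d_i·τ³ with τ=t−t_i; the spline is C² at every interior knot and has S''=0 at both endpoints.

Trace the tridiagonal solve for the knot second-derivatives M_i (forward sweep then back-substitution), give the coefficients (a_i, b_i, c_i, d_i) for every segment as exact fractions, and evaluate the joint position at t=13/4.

  seg 0: a=-1 b=-1072/289 c=0 d=87/289
  seg 1: a=-4 b=1277/289 c=783/289 d=-904/289
  seg 2: a=0 b=131/289 c=-1929/289 d=931/289
  seg 3: a=-3 b=-934/289 c=864/289 d=-3529/7803
  seg 4: a=2 b=721/289 c=-937/867 d=937/7803
S(13/4) = -12831/4624

Δ: Δ0=-1, Δ1=4, Δ2=-3, Δ3=5/3, Δ4=1/3
row 1: diag=8, rhs=30; c'=1/8, d'=15/4
row 2: denom=4−1·1/8=31/8; d'=(-42−1·15/4)/(31/8)=-366/31
row 3: denom=8−1·8/31=240/31; d'=(28−1·-366/31)/(240/31)=617/120
row 4: denom=12−3·31/80=867/80; d'=(-8−3·617/120)/(867/80)=-1874/867
back: M4=-1874/867
back: M3=617/120−31/80·-1874/867=1728/289
back: M2=-366/31−8/31·1728/289=-3858/289
back: M1=15/4−1/8·-3858/289=1566/289
M: M0=0, M1=1566/289, M2=-3858/289, M3=1728/289, M4=-1874/867, M5=0
seg 0: a=-1, c=M0/2=0, d=(M1−M0)/(6·3)=87/289, b=Δ0−h0·(2M0+M1)/6=-1072/289
seg 1: a=-4, c=M1/2=783/289, d=(M2−M1)/(6·1)=-904/289, b=Δ1−h1·(2M1+M2)/6=1277/289
seg 2: a=0, c=M2/2=-1929/289, d=(M3−M2)/(6·1)=931/289, b=Δ2−h2·(2M2+M3)/6=131/289
seg 3: a=-3, c=M3/2=864/289, d=(M4−M3)/(6·3)=-3529/7803, b=Δ3−h3·(2M3+M4)/6=-934/289
seg 4: a=2, c=M4/2=-937/867, d=(M5−M4)/(6·3)=937/7803, b=Δ4−h4·(2M4+M5)/6=721/289
t_q=13/4 → seg 1, τ=1/4; S=-4+1277/289·τ+783/289·τ²+-904/289·τ³=-12831/4624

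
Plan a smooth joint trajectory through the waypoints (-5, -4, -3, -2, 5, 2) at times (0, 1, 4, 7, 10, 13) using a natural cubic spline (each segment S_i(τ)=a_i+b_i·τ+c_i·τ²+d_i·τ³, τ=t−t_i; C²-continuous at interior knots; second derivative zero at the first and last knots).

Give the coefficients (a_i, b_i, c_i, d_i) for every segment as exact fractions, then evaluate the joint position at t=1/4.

  seg 0: a=-5 b=33/31 c=0 d=-2/31
  seg 1: a=-4 b=27/31 c=-6/31 d=4/837
  seg 2: a=-3 b=-5/31 c=-14/93 d=88/837
  seg 3: a=-2 b=55/31 c=74/93 d=-170/837
  seg 4: a=5 b=33/31 c=-32/31 d=32/279
S(1/4) = -4697/992

Δ: Δ0=1, Δ1=1/3, Δ2=1/3, Δ3=7/3, Δ4=-1
row 1: diag=8, rhs=-4; c'=3/8, d'=-1/2
row 2: denom=12−3·3/8=87/8; d'=(0−3·-1/2)/(87/8)=4/29
row 3: denom=12−3·8/29=324/29; d'=(12−3·4/29)/(324/29)=28/27
row 4: denom=12−3·29/108=403/36; d'=(-20−3·28/27)/(403/36)=-64/31
back: M4=-64/31
back: M3=28/27−29/108·-64/31=148/93
back: M2=4/29−8/29·148/93=-28/93
back: M1=-1/2−3/8·-28/93=-12/31
M: M0=0, M1=-12/31, M2=-28/93, M3=148/93, M4=-64/31, M5=0
seg 0: a=-5, c=M0/2=0, d=(M1−M0)/(6·1)=-2/31, b=Δ0−h0·(2M0+M1)/6=33/31
seg 1: a=-4, c=M1/2=-6/31, d=(M2−M1)/(6·3)=4/837, b=Δ1−h1·(2M1+M2)/6=27/31
seg 2: a=-3, c=M2/2=-14/93, d=(M3−M2)/(6·3)=88/837, b=Δ2−h2·(2M2+M3)/6=-5/31
seg 3: a=-2, c=M3/2=74/93, d=(M4−M3)/(6·3)=-170/837, b=Δ3−h3·(2M3+M4)/6=55/31
seg 4: a=5, c=M4/2=-32/31, d=(M5−M4)/(6·3)=32/279, b=Δ4−h4·(2M4+M5)/6=33/31
t_q=1/4 → seg 0, τ=1/4; S=-5+33/31·τ+0·τ²+-2/31·τ³=-4697/992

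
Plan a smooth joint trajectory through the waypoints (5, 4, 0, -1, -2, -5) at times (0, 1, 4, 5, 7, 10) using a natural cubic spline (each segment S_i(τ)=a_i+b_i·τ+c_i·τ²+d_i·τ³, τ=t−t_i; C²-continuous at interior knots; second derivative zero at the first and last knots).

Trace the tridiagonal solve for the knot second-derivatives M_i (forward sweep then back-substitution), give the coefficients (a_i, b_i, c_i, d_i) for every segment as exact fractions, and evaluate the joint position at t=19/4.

  seg 0: a=5 b=-352/375 c=0 d=-23/375
  seg 1: a=4 b=-421/375 c=-23/125 d=128/3375
  seg 2: a=0 b=-451/375 c=59/375 d=17/375
  seg 3: a=-1 b=-94/125 c=22/75 d=-251/3000
  seg 4: a=-2 b=-437/750 c=-313/1500 d=313/13500
S(19/4) = -1271/1600

Δ: Δ0=-1, Δ1=-4/3, Δ2=-1, Δ3=-1/2, Δ4=-1
row 1: diag=8, rhs=-2; c'=3/8, d'=-1/4
row 2: denom=8−3·3/8=55/8; d'=(2−3·-1/4)/(55/8)=2/5
row 3: denom=6−1·8/55=322/55; d'=(3−1·2/5)/(322/55)=143/322
row 4: denom=10−2·55/161=1500/161; d'=(-3−2·143/322)/(1500/161)=-313/750
back: M4=-313/750
back: M3=143/322−55/161·-313/750=44/75
back: M2=2/5−8/55·44/75=118/375
back: M1=-1/4−3/8·118/375=-46/125
M: M0=0, M1=-46/125, M2=118/375, M3=44/75, M4=-313/750, M5=0
seg 0: a=5, c=M0/2=0, d=(M1−M0)/(6·1)=-23/375, b=Δ0−h0·(2M0+M1)/6=-352/375
seg 1: a=4, c=M1/2=-23/125, d=(M2−M1)/(6·3)=128/3375, b=Δ1−h1·(2M1+M2)/6=-421/375
seg 2: a=0, c=M2/2=59/375, d=(M3−M2)/(6·1)=17/375, b=Δ2−h2·(2M2+M3)/6=-451/375
seg 3: a=-1, c=M3/2=22/75, d=(M4−M3)/(6·2)=-251/3000, b=Δ3−h3·(2M3+M4)/6=-94/125
seg 4: a=-2, c=M4/2=-313/1500, d=(M5−M4)/(6·3)=313/13500, b=Δ4−h4·(2M4+M5)/6=-437/750
t_q=19/4 → seg 2, τ=3/4; S=0+-451/375·τ+59/375·τ²+17/375·τ³=-1271/1600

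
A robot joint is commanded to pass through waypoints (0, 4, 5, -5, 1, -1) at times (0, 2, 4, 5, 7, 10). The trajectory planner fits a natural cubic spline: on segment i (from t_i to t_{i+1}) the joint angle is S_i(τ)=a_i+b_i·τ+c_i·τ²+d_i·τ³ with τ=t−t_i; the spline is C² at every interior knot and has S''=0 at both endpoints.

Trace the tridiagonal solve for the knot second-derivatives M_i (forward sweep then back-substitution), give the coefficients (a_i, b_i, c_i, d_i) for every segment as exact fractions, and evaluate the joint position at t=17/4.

Δ: Δ0=2, Δ1=1/2, Δ2=-10, Δ3=3, Δ4=-2/3
row 1: diag=8, rhs=-9; c'=1/4, d'=-9/8
row 2: denom=6−2·1/4=11/2; d'=(-63−2·-9/8)/(11/2)=-243/22
row 3: denom=6−1·2/11=64/11; d'=(78−1·-243/22)/(64/11)=1959/128
row 4: denom=10−2·11/32=149/16; d'=(-22−2·1959/128)/(149/16)=-3367/596
back: M4=-3367/596
back: M3=1959/128−11/32·-3367/596=10279/596
back: M2=-243/22−2/11·10279/596=-2113/149
back: M1=-9/8−1/4·-2113/149=2885/1192
M: M0=0, M1=2885/1192, M2=-2113/149, M3=10279/596, M4=-3367/596, M5=0
seg 0: a=0, c=M0/2=0, d=(M1−M0)/(6·2)=2885/14304, b=Δ0−h0·(2M0+M1)/6=4267/3576
seg 1: a=4, c=M1/2=2885/2384, d=(M2−M1)/(6·2)=-19789/14304, b=Δ1−h1·(2M1+M2)/6=6461/1788
seg 2: a=5, c=M2/2=-2113/298, d=(M3−M2)/(6·1)=18731/3576, b=Δ2−h2·(2M2+M3)/6=-29135/3576
seg 3: a=-5, c=M3/2=10279/1192, d=(M4−M3)/(6·2)=-6823/3576, b=Δ3−h3·(2M3+M4)/6=-11827/1788
seg 4: a=1, c=M4/2=-3367/1192, d=(M5−M4)/(6·3)=3367/10728, b=Δ4−h4·(2M4+M5)/6=8909/1788
t_q=17/4 → seg 2, τ=1/4; S=5+-29135/3576·τ+-2113/298·τ²+18731/3576·τ³=198489/76288

  seg 0: a=0 b=4267/3576 c=0 d=2885/14304
  seg 1: a=4 b=6461/1788 c=2885/2384 d=-19789/14304
  seg 2: a=5 b=-29135/3576 c=-2113/298 d=18731/3576
  seg 3: a=-5 b=-11827/1788 c=10279/1192 d=-6823/3576
  seg 4: a=1 b=8909/1788 c=-3367/1192 d=3367/10728
S(17/4) = 198489/76288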